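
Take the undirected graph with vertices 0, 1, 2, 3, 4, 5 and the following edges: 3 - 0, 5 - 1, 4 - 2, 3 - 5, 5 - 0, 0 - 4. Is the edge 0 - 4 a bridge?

Removing 0 - 4 leaves no path between 0 and 4: the component count goes from 1 to 2. So it is a bridge.

Yes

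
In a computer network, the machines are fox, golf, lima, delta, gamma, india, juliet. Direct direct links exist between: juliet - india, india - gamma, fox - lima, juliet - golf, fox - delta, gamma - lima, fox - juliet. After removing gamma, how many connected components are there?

1

With gamma gone, the remaining components are: {fox, golf, lima, delta, india, juliet}.
That is 1 component.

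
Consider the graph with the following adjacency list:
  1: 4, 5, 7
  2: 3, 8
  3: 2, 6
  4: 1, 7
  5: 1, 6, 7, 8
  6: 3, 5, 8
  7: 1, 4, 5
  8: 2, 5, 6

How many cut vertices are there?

Removing 5 increases the component count from 1 to 2, so 5 is a cut vertex.
By contrast removing 6 leaves 1 component; it is not a cut vertex. No other vertex is a cut vertex either.

1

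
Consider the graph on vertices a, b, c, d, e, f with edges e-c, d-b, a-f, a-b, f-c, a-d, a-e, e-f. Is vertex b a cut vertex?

No

Deleting b leaves 1 component (was 1) (its neighbors a, d remain connected to each other), so b is not a cut vertex.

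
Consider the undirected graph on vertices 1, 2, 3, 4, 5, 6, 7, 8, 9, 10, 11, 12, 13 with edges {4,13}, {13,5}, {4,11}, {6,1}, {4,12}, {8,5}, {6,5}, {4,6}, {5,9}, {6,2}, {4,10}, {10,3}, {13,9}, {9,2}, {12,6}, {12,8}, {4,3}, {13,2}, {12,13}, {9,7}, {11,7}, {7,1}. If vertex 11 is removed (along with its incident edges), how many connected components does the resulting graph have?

With 11 gone, the remaining components are: {1, 2, 3, 4, 5, 6, 7, 8, 9, 10, 12, 13}.
That is 1 component.

1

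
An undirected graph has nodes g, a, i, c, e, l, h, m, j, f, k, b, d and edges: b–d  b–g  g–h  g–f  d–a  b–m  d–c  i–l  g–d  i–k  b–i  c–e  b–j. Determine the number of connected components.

1

Starting from a we can reach a, b, c, d, e, f, g, h, i, j, k, l, m. That is one component of size 13.
Total: 1 component.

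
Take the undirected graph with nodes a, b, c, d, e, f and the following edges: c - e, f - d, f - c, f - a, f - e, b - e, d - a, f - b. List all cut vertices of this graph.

f

Removing f increases the component count from 1 to 2, so f is a cut vertex.
By contrast removing e leaves 1 component; it is not a cut vertex. No other vertex is a cut vertex either.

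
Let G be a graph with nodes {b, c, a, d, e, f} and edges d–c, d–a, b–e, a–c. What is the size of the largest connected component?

3

f is isolated — a component by itself.
Starting from b we can reach b, e. That is one component of size 2.
Starting from a we can reach a, c, d. That is one component of size 3.
The largest has 3 vertices.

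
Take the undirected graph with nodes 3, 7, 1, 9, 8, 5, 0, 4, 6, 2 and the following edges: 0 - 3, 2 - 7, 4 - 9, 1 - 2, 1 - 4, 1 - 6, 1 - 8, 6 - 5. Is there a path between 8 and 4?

Yes

From 8 we can reach 1, 2, 4, 5, 6, 7, 8, 9, which includes 4.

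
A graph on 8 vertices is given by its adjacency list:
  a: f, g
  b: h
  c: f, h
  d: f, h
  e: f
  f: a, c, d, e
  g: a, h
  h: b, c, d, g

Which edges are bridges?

b-h, e-f

The edges on the cycle h-d-f-c-h are not bridges since each lies on that cycle.
But removing h-b disconnects h from b; removing f-e disconnects f from e — these are bridges.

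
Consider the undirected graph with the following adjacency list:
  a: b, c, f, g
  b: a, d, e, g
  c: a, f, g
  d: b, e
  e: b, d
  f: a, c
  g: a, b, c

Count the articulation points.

1

Removing b increases the component count from 1 to 2, so b is a cut vertex.
By contrast removing d leaves 1 component; it is not a cut vertex. No other vertex is a cut vertex either.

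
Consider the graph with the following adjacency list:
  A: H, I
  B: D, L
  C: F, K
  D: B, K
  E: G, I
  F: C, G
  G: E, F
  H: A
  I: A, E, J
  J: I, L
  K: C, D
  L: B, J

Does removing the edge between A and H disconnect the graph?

Yes

Removing A-H leaves no path between A and H: the component count goes from 1 to 2. So it is a bridge.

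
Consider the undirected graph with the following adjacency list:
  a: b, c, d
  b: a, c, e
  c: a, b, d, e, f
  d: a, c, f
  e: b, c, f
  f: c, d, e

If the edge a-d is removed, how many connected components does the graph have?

a and d are still connected via a-c-d, so the component count stays at 1.

1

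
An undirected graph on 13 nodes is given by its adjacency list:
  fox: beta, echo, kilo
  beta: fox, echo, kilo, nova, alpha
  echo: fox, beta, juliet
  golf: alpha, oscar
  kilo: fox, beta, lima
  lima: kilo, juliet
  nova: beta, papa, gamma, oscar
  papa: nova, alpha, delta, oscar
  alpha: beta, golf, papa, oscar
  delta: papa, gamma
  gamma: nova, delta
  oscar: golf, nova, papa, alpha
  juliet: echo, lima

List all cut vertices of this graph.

beta

Removing beta increases the component count from 1 to 2, so beta is a cut vertex.
By contrast removing oscar leaves 1 component; it is not a cut vertex. No other vertex is a cut vertex either.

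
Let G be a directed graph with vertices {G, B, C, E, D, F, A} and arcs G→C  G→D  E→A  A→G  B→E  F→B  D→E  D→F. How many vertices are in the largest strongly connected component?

6

{A, B, D, E, F, G} are all mutually reachable — one SCC of size 6.
{C} is an SCC by itself.
The largest has 6 vertices.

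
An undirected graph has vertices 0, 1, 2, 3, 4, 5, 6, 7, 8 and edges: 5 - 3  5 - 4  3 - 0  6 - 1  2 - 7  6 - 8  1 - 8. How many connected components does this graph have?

Starting from 2 we can reach 2, 7. That is one component of size 2.
Starting from 1 we can reach 1, 6, 8. That is one component of size 3.
Starting from 0 we can reach 0, 3, 4, 5. That is one component of size 4.
Total: 3 components.

3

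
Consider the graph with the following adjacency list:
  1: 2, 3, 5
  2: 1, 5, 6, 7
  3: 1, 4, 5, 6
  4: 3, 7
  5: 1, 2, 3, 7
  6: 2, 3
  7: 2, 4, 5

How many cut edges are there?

0

The edges on the cycle 2-6-3-5-1-2 are not bridges since each lies on that cycle.
Every edge lies on some cycle, so there are no bridges.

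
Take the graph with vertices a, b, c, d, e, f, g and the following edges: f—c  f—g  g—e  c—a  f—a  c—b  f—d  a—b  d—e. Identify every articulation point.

Removing f increases the component count from 1 to 2, so f is a cut vertex.
By contrast removing g leaves 1 component; it is not a cut vertex. No other vertex is a cut vertex either.

f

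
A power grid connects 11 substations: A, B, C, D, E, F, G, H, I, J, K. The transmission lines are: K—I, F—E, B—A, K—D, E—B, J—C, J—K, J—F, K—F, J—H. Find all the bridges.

The edges on the cycle J-K-F-J are not bridges since each lies on that cycle.
But removing K—D disconnects K from D; removing K—I disconnects K from I; removing F—E disconnects F from E; removing E—B disconnects E from B — these are bridges.
In total 7 edges are bridges.

A-B, B-E, C-J, D-K, E-F, H-J, I-K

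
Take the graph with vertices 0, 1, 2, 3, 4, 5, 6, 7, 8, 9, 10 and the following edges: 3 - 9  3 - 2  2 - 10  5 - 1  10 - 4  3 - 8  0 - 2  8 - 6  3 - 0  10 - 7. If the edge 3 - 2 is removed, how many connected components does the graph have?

2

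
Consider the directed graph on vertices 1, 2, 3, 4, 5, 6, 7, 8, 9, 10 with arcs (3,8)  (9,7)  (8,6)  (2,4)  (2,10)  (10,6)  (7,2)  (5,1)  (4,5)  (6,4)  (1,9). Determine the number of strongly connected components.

3

{1, 2, 4, 5, 6, 7, 9, 10} are all mutually reachable — one SCC of size 8.
{8} is an SCC by itself.
{3} is an SCC by itself.
That gives 3 strongly connected components.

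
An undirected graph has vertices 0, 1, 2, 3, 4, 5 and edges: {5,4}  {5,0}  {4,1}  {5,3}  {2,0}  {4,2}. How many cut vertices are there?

2

Removing 4 increases the component count from 1 to 2, so 4 is a cut vertex.
Removing 5 increases the component count from 1 to 2, so 5 is a cut vertex.
By contrast removing 2 leaves 1 component; it is not a cut vertex. No other vertex is a cut vertex either.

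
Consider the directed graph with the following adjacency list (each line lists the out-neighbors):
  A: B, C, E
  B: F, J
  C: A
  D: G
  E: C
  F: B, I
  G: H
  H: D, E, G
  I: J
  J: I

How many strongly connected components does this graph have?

4

{A, C, E} are all mutually reachable — one SCC of size 3.
{D, G, H} are all mutually reachable — one SCC of size 3.
{B, F} are all mutually reachable — one SCC of size 2.
{I, J} are all mutually reachable — one SCC of size 2.
That gives 4 strongly connected components.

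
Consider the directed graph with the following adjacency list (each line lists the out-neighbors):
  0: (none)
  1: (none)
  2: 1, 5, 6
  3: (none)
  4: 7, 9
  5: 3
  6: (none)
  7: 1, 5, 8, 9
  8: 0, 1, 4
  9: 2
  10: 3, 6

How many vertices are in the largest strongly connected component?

{4, 7, 8} are all mutually reachable — one SCC of size 3.
{9} is an SCC by itself.
{3} is an SCC by itself.
{6} is an SCC by itself.
{0} is an SCC by itself.
(and 4 more singleton SCCs)
The largest has 3 vertices.

3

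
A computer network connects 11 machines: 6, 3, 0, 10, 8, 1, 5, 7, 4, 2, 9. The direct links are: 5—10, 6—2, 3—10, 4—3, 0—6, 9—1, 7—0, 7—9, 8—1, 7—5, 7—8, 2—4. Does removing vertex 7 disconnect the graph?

Yes

Deleting 7 raises the number of components from 1 to 2, so 7 is a cut vertex.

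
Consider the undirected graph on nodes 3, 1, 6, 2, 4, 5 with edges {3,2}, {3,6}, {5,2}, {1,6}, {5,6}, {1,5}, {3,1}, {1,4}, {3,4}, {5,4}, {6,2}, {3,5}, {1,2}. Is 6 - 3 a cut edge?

No

After removing 6 - 3, the path 6-1-3 still connects them, so the edge is not a bridge.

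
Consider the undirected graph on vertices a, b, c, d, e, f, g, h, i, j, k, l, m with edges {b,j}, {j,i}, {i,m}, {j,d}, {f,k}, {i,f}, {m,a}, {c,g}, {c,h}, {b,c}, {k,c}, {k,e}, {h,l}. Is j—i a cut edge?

No

After removing j—i, the path j-b-c-k-f-i still connects them, so the edge is not a bridge.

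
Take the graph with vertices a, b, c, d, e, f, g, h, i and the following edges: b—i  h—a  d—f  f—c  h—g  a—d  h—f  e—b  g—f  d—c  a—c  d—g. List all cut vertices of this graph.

b

Removing b increases the component count from 2 to 3, so b is a cut vertex.
By contrast removing f leaves 2 components; it is not a cut vertex. No other vertex is a cut vertex either.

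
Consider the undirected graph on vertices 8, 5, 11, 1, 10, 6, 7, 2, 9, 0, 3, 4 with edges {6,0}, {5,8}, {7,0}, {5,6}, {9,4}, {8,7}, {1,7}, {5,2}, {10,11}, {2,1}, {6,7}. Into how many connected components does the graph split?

4

3 is isolated — a component by itself.
Starting from 4 we can reach 4, 9. That is one component of size 2.
Starting from 10 we can reach 10, 11. That is one component of size 2.
Starting from 0 we can reach 0, 1, 2, 5, 6, 7, 8. That is one component of size 7.
Total: 4 components.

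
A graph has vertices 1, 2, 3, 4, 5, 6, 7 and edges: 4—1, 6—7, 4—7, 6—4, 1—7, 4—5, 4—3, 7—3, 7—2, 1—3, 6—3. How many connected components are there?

1

Starting from 1 we can reach 1, 2, 3, 4, 5, 6, 7. That is one component of size 7.
Total: 1 component.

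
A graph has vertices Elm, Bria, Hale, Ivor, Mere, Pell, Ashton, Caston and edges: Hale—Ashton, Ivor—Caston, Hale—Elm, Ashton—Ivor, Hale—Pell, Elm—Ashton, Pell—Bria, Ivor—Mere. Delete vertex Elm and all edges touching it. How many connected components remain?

With Elm gone, the remaining components are: {Bria, Hale, Ivor, Mere, Pell, Ashton, Caston}.
That is 1 component.

1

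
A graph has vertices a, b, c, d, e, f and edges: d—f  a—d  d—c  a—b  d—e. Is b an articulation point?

No

Deleting b leaves 1 component (was 1), so b is not a cut vertex.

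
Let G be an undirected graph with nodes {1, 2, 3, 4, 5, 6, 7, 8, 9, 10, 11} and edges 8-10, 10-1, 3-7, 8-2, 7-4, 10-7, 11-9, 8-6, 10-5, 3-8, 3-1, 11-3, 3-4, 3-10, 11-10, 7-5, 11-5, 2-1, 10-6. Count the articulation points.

Removing 11 increases the component count from 1 to 2, so 11 is a cut vertex.
By contrast removing 4 leaves 1 component; it is not a cut vertex. No other vertex is a cut vertex either.

1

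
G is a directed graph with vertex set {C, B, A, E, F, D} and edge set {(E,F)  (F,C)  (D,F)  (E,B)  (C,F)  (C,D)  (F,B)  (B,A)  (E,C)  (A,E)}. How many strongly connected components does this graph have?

{A, B, C, D, E, F} are all mutually reachable — one SCC of size 6.
That gives 1 strongly connected component.

1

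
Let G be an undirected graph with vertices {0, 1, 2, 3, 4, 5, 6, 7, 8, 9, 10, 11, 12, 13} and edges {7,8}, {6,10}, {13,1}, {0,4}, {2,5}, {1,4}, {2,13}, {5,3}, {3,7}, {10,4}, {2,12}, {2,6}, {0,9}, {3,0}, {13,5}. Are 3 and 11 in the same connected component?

No

The component containing 3 is {0, 1, 2, 3, 4, 5, 6, 7, 8, 9, 10, 12, 13}, and 11 is not in it.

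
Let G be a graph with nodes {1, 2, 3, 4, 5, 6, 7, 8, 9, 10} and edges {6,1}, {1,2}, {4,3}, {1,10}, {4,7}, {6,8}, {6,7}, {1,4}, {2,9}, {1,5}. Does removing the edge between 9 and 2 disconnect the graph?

Yes

Removing 9–2 leaves no path between 9 and 2: the component count goes from 1 to 2. So it is a bridge.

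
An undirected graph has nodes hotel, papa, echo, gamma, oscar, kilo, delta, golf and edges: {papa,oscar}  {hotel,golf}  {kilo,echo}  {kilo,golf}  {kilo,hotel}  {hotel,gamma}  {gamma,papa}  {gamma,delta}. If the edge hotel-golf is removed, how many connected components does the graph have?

hotel and golf are still connected via hotel-kilo-golf, so the component count stays at 1.

1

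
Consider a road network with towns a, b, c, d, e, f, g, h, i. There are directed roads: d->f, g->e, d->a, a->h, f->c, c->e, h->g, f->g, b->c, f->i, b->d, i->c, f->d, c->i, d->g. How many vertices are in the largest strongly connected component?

{d, f} are all mutually reachable — one SCC of size 2.
{c, i} are all mutually reachable — one SCC of size 2.
{e} is an SCC by itself.
{a} is an SCC by itself.
{b} is an SCC by itself.
(and 2 more singleton SCCs)
The largest has 2 vertices.

2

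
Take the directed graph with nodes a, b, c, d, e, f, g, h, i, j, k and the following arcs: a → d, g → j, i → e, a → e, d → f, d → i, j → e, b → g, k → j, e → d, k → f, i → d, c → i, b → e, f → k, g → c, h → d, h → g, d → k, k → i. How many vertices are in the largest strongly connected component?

6

{d, e, f, i, j, k} are all mutually reachable — one SCC of size 6.
{c} is an SCC by itself.
{h} is an SCC by itself.
{g} is an SCC by itself.
{b} is an SCC by itself.
(and 1 more singleton SCC)
The largest has 6 vertices.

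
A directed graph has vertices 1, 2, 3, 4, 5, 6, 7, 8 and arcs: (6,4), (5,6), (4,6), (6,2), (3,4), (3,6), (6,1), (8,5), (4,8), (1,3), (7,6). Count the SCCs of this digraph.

3

{1, 3, 4, 5, 6, 8} are all mutually reachable — one SCC of size 6.
{7} is an SCC by itself.
{2} is an SCC by itself.
That gives 3 strongly connected components.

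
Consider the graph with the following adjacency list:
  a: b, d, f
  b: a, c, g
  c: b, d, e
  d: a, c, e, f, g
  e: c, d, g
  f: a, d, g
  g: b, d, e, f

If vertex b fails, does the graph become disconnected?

Deleting b leaves 1 component (was 1) (its neighbors a, c, g remain connected to each other), so b is not a cut vertex.

No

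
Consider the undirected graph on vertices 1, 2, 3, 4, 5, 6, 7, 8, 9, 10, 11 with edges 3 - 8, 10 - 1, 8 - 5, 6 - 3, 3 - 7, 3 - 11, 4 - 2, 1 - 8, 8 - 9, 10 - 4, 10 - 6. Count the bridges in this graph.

The edges on the cycle 10-6-3-8-1-10 are not bridges since each lies on that cycle.
But removing 3 - 7 disconnects 3 from 7; removing 4 - 10 disconnects 4 from 10; removing 3 - 11 disconnects 3 from 11; removing 9 - 8 disconnects 9 from 8 — these are bridges.
In total 6 edges are bridges.

6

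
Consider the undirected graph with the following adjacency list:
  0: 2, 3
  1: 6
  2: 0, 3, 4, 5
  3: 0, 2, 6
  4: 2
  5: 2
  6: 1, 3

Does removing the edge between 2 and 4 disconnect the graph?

Yes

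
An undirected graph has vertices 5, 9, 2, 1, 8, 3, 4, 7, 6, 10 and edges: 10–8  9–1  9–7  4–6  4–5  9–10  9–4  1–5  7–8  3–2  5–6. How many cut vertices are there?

1

Removing 9 increases the component count from 2 to 3, so 9 is a cut vertex.
By contrast removing 1 leaves 2 components; it is not a cut vertex. No other vertex is a cut vertex either.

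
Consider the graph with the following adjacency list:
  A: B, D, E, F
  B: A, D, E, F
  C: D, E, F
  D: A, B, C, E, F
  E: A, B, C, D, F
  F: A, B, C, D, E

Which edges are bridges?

The edges on the cycle E-A-D-F-E are not bridges since each lies on that cycle.
Every edge lies on some cycle, so there are no bridges.

none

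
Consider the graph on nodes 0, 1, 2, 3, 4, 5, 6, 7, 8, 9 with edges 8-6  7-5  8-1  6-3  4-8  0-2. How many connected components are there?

4

9 is isolated — a component by itself.
Starting from 0 we can reach 0, 2. That is one component of size 2.
Starting from 5 we can reach 5, 7. That is one component of size 2.
Starting from 1 we can reach 1, 3, 4, 6, 8. That is one component of size 5.
Total: 4 components.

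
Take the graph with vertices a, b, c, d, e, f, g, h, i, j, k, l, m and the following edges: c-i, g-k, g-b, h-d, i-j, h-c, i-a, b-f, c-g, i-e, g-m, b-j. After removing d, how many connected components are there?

2

With d gone, the remaining components are: {l}; {a, b, c, e, f, g, h, i, j, k, m}.
That is 2 components.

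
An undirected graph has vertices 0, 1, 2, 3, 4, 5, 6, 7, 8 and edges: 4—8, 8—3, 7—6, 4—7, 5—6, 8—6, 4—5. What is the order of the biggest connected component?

6

1 is isolated — a component by itself.
0 is isolated — a component by itself.
2 is isolated — a component by itself.
Starting from 3 we can reach 3, 4, 5, 6, 7, 8. That is one component of size 6.
The largest has 6 vertices.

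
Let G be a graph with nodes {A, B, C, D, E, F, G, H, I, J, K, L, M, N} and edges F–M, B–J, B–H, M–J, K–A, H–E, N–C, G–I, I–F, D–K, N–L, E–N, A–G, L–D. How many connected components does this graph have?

1

Starting from A we can reach A, B, C, D, E, F, G, H, I, J, K, L, M, N. That is one component of size 14.
Total: 1 component.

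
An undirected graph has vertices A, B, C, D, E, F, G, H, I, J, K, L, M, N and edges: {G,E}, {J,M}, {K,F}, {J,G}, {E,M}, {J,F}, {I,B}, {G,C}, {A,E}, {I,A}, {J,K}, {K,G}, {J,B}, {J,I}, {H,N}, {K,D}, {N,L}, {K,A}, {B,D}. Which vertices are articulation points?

G, N

Removing G increases the component count from 2 to 3, so G is a cut vertex.
Removing N increases the component count from 2 to 3, so N is a cut vertex.
By contrast removing I leaves 2 components; it is not a cut vertex. No other vertex is a cut vertex either.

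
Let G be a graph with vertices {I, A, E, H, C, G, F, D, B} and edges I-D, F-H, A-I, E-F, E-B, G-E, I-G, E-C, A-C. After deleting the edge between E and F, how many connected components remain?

2

Before removal there is 1 component.
E-F is a bridge — removing it separates E's side from F's side.
After removal: 2 components.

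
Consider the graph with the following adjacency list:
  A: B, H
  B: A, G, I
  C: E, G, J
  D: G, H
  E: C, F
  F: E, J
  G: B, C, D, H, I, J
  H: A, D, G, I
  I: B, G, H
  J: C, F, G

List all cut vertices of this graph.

G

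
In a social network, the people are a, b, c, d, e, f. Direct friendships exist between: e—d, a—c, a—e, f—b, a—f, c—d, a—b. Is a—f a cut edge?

No

After removing a—f, the path a-b-f still connects them, so the edge is not a bridge.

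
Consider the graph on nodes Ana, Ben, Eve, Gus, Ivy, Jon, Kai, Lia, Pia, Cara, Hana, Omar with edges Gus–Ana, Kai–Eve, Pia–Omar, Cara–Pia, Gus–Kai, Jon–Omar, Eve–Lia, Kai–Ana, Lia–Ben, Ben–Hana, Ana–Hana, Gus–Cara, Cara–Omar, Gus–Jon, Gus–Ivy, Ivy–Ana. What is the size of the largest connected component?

Starting from Ana we can reach Ana, Ben, Eve, Gus, Ivy, Jon, Kai, Lia, Pia, Cara, Hana, Omar. That is one component of size 12.
The largest has 12 vertices.

12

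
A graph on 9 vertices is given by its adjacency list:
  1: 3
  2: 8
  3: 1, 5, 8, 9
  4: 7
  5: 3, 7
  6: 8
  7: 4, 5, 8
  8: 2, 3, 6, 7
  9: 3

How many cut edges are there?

The edges on the cycle 8-7-5-3-8 are not bridges since each lies on that cycle.
But removing 3-1 disconnects 3 from 1; removing 3-9 disconnects 3 from 9; removing 8-6 disconnects 8 from 6; removing 4-7 disconnects 4 from 7 — these are bridges.
In total 5 edges are bridges.

5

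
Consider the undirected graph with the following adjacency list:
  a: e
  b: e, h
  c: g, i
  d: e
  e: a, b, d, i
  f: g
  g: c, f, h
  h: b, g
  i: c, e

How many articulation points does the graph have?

2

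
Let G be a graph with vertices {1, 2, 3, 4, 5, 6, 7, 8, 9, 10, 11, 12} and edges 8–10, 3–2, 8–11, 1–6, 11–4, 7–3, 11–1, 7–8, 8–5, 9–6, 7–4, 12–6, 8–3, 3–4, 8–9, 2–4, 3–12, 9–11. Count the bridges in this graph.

2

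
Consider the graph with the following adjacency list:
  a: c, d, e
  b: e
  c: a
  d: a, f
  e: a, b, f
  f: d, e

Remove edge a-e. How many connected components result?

1

a and e are still connected via a-d-f-e, so the component count stays at 1.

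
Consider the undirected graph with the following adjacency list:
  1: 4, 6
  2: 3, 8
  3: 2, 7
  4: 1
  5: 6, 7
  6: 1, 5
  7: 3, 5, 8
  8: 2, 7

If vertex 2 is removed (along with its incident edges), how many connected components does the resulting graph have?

With 2 gone, the remaining components are: {1, 3, 4, 5, 6, 7, 8}.
That is 1 component.

1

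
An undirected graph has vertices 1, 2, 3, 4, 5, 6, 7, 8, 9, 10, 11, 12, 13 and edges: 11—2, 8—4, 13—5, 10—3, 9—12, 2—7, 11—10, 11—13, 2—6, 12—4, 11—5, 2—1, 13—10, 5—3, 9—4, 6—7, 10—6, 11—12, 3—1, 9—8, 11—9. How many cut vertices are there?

Removing 11 increases the component count from 1 to 2, so 11 is a cut vertex.
By contrast removing 8 leaves 1 component; it is not a cut vertex. No other vertex is a cut vertex either.

1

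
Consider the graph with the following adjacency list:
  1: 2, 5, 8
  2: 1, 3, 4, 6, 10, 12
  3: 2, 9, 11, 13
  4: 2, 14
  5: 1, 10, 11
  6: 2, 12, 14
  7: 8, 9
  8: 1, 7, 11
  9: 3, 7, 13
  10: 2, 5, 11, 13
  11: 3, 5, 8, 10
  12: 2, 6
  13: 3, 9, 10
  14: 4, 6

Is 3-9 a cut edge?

No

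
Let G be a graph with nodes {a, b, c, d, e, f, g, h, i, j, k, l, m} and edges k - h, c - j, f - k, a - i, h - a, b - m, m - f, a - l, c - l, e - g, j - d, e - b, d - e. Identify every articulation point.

a, e

Removing a increases the component count from 1 to 2, so a is a cut vertex.
Removing e increases the component count from 1 to 2, so e is a cut vertex.
By contrast removing i leaves 1 component; it is not a cut vertex. No other vertex is a cut vertex either.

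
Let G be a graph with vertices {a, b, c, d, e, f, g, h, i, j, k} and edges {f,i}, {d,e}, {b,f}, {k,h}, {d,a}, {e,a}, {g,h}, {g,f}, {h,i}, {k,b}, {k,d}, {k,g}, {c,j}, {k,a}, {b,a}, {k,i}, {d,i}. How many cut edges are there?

1

The edges on the cycle k-b-a-e-d-k are not bridges since each lies on that cycle.
But removing c–j disconnects c from j — this is a bridge.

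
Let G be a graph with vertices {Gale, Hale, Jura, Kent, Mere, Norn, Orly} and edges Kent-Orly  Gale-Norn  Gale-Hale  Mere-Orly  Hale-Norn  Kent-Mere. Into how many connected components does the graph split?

Jura is isolated — a component by itself.
Starting from Gale we can reach Gale, Hale, Norn. That is one component of size 3.
Starting from Kent we can reach Kent, Mere, Orly. That is one component of size 3.
Total: 3 components.

3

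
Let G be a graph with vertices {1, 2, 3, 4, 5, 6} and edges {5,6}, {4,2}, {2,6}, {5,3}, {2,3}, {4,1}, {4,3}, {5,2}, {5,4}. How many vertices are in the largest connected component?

6

Starting from 1 we can reach 1, 2, 3, 4, 5, 6. That is one component of size 6.
The largest has 6 vertices.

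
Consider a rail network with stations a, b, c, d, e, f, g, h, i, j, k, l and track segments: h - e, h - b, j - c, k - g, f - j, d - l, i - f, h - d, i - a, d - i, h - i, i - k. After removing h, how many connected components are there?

3

With h gone, the remaining components are: {b}; {e}; {a, c, d, f, g, i, j, k, l}.
That is 3 components.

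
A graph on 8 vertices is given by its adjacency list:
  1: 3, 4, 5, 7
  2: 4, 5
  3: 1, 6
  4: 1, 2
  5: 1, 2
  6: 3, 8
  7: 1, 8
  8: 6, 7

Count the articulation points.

1

Removing 1 increases the component count from 1 to 2, so 1 is a cut vertex.
By contrast removing 2 leaves 1 component; it is not a cut vertex. No other vertex is a cut vertex either.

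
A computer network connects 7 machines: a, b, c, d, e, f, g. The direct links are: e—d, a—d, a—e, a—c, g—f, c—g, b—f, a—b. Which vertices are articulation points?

a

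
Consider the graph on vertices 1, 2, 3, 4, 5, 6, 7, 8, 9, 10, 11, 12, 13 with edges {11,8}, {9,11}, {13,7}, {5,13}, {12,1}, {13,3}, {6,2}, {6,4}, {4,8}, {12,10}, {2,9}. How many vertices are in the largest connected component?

6

Starting from 1 we can reach 1, 10, 12. That is one component of size 3.
Starting from 3 we can reach 3, 5, 7, 13. That is one component of size 4.
Starting from 2 we can reach 2, 4, 6, 8, 9, 11. That is one component of size 6.
The largest has 6 vertices.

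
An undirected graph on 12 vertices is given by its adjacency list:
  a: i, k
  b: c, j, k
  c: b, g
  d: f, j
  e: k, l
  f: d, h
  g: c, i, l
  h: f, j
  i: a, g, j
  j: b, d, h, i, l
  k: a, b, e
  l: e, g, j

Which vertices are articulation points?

j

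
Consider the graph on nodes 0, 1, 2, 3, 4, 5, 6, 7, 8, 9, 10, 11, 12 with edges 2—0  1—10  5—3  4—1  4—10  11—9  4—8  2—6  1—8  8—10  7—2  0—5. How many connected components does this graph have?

12 is isolated — a component by itself.
Starting from 9 we can reach 9, 11. That is one component of size 2.
Starting from 1 we can reach 1, 4, 8, 10. That is one component of size 4.
Starting from 0 we can reach 0, 2, 3, 5, 6, 7. That is one component of size 6.
Total: 4 components.

4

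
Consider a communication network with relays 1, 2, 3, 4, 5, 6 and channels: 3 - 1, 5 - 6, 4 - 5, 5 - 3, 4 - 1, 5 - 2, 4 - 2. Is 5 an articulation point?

Yes

Deleting 5 raises the number of components from 1 to 2, so 5 is a cut vertex.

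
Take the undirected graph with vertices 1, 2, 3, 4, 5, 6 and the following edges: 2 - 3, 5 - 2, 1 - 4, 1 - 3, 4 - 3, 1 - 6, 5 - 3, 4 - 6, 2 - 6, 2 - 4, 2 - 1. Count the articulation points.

Removing 3, for instance, still leaves 1 component. No single vertex removal increases the component count — the graph has no articulation points.

0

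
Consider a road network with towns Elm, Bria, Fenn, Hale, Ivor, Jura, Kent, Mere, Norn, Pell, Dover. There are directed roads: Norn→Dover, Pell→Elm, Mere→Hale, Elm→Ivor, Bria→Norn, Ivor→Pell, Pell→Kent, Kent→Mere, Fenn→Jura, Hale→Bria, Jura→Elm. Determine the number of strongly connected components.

9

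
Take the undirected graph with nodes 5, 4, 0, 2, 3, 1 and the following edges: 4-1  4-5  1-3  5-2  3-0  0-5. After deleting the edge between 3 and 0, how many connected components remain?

1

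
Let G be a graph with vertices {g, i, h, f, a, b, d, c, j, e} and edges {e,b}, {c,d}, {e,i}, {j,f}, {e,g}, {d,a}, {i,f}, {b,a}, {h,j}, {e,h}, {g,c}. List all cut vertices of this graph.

e

Removing e increases the component count from 1 to 2, so e is a cut vertex.
By contrast removing f leaves 1 component; it is not a cut vertex. No other vertex is a cut vertex either.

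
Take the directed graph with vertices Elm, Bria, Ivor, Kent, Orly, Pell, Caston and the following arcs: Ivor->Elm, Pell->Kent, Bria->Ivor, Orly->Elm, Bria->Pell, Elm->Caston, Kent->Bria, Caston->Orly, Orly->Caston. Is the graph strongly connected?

No

There is no directed path from Elm to Pell, so the graph is not strongly connected.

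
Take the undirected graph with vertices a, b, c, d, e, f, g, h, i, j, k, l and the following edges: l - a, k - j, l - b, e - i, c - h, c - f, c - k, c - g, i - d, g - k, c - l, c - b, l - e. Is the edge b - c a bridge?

After removing b - c, the path b-l-c still connects them, so the edge is not a bridge.

No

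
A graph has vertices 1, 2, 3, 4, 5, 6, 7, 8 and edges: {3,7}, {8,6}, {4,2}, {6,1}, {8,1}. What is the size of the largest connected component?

5 is isolated — a component by itself.
Starting from 2 we can reach 2, 4. That is one component of size 2.
Starting from 3 we can reach 3, 7. That is one component of size 2.
Starting from 1 we can reach 1, 6, 8. That is one component of size 3.
The largest has 3 vertices.

3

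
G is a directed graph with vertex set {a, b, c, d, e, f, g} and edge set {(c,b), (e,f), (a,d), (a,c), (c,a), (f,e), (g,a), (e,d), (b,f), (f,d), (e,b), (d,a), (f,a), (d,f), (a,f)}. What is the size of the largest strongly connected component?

{a, b, c, d, e, f} are all mutually reachable — one SCC of size 6.
{g} is an SCC by itself.
The largest has 6 vertices.

6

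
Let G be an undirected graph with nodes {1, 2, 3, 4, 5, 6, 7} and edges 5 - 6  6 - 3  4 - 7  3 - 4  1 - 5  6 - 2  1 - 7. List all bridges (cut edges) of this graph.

The edges on the cycle 1-5-6-3-4-7-1 are not bridges since each lies on that cycle.
But removing 6 - 2 disconnects 6 from 2 — this is a bridge.

2-6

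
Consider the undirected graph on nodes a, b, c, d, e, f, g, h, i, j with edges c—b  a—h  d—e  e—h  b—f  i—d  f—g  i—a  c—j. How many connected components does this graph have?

Starting from a we can reach a, d, e, h, i. That is one component of size 5.
Starting from b we can reach b, c, f, g, j. That is one component of size 5.
Total: 2 components.

2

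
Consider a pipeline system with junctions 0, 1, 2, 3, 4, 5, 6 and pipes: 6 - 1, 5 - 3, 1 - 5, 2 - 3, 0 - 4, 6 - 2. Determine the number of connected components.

2

Starting from 0 we can reach 0, 4. That is one component of size 2.
Starting from 1 we can reach 1, 2, 3, 5, 6. That is one component of size 5.
Total: 2 components.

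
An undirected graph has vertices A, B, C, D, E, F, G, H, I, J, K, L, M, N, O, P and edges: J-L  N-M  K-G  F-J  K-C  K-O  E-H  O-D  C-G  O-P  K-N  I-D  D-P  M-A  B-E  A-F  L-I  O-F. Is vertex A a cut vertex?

Deleting A leaves 2 components (was 2), so A is not a cut vertex.

No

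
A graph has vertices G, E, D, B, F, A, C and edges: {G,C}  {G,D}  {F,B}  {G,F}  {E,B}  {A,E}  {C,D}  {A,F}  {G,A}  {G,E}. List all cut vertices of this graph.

G

Removing G increases the component count from 1 to 2, so G is a cut vertex.
By contrast removing B leaves 1 component; it is not a cut vertex. No other vertex is a cut vertex either.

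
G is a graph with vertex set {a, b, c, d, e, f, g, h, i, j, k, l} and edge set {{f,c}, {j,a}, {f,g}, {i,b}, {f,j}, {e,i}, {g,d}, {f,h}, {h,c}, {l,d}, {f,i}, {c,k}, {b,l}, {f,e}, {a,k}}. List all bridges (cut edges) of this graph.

none

The edges on the cycle f-e-i-f are not bridges since each lies on that cycle.
Every edge lies on some cycle, so there are no bridges.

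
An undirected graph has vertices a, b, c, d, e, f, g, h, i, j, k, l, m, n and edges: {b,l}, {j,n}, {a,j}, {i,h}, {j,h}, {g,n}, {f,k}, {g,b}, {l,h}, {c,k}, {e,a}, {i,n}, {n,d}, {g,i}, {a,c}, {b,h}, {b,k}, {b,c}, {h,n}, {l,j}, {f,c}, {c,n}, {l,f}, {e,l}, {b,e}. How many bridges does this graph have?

1

The edges on the cycle b-e-a-c-f-l-b are not bridges since each lies on that cycle.
But removing d - n disconnects d from n — this is a bridge.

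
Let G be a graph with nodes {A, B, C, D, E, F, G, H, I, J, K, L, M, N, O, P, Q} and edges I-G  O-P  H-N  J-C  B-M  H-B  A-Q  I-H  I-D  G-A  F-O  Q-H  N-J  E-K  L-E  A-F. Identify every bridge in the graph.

A-F, B-H, B-M, C-J, D-I, E-K, E-L, F-O, H-N, J-N, O-P

The edges on the cycle I-G-A-Q-H-I are not bridges since each lies on that cycle.
But removing M-B disconnects M from B; removing I-D disconnects I from D; removing N-J disconnects N from J; removing A-F disconnects A from F — these are bridges.
In total 11 edges are bridges.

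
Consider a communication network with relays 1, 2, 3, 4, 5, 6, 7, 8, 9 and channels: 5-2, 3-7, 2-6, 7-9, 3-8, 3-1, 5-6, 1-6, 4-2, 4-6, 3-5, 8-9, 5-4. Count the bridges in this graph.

The edges on the cycle 3-7-9-8-3 are not bridges since each lies on that cycle.
Every edge lies on some cycle, so there are no bridges.

0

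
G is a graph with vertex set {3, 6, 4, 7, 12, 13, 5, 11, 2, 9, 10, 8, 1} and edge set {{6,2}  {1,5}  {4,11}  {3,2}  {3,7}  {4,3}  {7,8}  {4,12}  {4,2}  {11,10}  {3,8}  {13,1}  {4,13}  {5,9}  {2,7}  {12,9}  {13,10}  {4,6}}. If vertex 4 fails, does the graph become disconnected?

Yes

Deleting 4 raises the number of components from 1 to 2, so 4 is a cut vertex.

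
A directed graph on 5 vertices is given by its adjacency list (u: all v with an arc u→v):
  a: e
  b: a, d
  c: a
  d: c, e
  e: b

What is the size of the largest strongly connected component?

5

{a, b, c, d, e} are all mutually reachable — one SCC of size 5.
The largest has 5 vertices.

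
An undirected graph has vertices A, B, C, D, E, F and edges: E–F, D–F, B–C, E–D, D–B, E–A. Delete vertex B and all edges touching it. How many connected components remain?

With B gone, the remaining components are: {C}; {A, D, E, F}.
That is 2 components.

2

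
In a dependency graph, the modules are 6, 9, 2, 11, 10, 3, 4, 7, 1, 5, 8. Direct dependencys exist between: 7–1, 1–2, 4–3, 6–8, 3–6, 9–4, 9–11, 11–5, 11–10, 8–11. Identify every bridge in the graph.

1-2, 1-7, 10-11, 11-5

The edges on the cycle 9-4-3-6-8-11-9 are not bridges since each lies on that cycle.
But removing 7–1 disconnects 7 from 1; removing 11–5 disconnects 11 from 5; removing 1–2 disconnects 1 from 2; removing 11–10 disconnects 11 from 10 — these are bridges.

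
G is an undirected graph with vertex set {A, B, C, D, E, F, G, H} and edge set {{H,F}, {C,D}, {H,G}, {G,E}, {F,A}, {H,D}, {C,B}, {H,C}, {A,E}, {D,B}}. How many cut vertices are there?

Removing H increases the component count from 1 to 2, so H is a cut vertex.
By contrast removing C leaves 1 component; it is not a cut vertex. No other vertex is a cut vertex either.

1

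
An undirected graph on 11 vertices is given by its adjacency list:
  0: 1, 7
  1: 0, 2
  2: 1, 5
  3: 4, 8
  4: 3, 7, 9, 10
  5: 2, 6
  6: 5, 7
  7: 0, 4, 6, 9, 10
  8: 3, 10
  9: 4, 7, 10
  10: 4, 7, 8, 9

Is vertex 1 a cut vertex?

No

Deleting 1 leaves 1 component (was 1) (its neighbors 0, 2 remain connected to each other), so 1 is not a cut vertex.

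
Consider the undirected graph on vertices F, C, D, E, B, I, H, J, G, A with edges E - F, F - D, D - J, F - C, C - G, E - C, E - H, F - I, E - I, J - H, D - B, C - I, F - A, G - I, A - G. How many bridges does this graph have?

1

The edges on the cycle E-F-A-G-C-E are not bridges since each lies on that cycle.
But removing B - D disconnects B from D — this is a bridge.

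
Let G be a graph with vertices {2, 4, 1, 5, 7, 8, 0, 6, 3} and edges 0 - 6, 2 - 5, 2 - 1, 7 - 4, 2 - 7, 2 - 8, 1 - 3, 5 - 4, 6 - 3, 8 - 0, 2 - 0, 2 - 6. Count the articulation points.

1

Removing 2 increases the component count from 1 to 2, so 2 is a cut vertex.
By contrast removing 8 leaves 1 component; it is not a cut vertex. No other vertex is a cut vertex either.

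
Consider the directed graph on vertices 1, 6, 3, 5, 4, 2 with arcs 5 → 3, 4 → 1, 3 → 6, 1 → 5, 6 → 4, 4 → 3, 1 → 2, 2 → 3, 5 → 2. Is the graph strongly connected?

From 1 we can reach every vertex (1, 2, 3, 4, 5, 6), and every vertex can reach 1 (1, 2, 3, 4, 5, 6). So the whole graph is one strongly connected component.

Yes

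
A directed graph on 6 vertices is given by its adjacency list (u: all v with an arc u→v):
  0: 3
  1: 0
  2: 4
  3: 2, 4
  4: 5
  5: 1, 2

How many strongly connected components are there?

1

{0, 1, 2, 3, 4, 5} are all mutually reachable — one SCC of size 6.
That gives 1 strongly connected component.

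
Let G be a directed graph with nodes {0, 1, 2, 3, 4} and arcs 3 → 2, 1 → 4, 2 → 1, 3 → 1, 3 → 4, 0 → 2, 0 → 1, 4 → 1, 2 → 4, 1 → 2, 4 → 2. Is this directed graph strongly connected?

No

There is no directed path from 0 to 3, so the graph is not strongly connected.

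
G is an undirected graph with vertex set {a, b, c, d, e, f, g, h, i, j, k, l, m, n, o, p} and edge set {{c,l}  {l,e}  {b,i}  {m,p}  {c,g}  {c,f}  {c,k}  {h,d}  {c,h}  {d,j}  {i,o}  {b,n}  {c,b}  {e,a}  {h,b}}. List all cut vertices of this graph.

Removing b increases the component count from 2 to 4, so b is a cut vertex.
Removing c increases the component count from 2 to 6, so c is a cut vertex.
Removing d increases the component count from 2 to 3, so d is a cut vertex.
Likewise e, h, i, l are cut vertices.
By contrast removing a leaves 2 components; it is not a cut vertex. No other vertex is a cut vertex either.

b, c, d, e, h, i, l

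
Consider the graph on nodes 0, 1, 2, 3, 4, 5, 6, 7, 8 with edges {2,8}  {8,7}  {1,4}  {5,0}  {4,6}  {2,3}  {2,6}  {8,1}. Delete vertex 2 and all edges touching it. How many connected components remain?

With 2 gone, the remaining components are: {3}; {0, 5}; {1, 4, 6, 7, 8}.
That is 3 components.

3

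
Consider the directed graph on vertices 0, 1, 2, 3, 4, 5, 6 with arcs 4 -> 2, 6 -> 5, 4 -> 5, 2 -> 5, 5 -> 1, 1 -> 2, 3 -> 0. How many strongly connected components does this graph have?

{1, 2, 5} are all mutually reachable — one SCC of size 3.
{4} is an SCC by itself.
{3} is an SCC by itself.
{6} is an SCC by itself.
{0} is an SCC by itself.
That gives 5 strongly connected components.

5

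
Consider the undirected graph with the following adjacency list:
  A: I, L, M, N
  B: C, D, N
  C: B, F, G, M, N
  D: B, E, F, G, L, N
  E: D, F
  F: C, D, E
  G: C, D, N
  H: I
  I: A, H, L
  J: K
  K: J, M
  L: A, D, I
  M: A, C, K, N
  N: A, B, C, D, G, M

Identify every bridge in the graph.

H-I, J-K, K-M

The edges on the cycle N-G-C-N are not bridges since each lies on that cycle.
But removing I-H disconnects I from H; removing J-K disconnects J from K; removing K-M disconnects K from M — these are bridges.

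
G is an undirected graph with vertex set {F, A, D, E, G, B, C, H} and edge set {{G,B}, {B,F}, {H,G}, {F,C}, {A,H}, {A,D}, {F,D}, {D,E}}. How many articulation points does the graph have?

Removing D increases the component count from 1 to 2, so D is a cut vertex.
Removing F increases the component count from 1 to 2, so F is a cut vertex.
By contrast removing C leaves 1 component; it is not a cut vertex. No other vertex is a cut vertex either.

2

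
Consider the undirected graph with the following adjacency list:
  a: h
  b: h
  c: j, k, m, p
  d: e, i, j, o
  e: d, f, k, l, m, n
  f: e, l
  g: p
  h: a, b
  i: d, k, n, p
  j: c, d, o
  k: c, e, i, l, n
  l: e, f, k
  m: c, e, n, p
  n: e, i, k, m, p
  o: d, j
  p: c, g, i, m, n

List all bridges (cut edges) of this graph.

a-h, b-h, g-p

The edges on the cycle e-l-k-i-d-e are not bridges since each lies on that cycle.
But removing a-h disconnects a from h; removing p-g disconnects p from g; removing h-b disconnects h from b — these are bridges.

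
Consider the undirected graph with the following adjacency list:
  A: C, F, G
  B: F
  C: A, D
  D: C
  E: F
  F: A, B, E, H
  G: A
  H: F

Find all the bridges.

removing C-A disconnects C from A; removing F-H disconnects F from H; removing G-A disconnects G from A; removing D-C disconnects D from C — these are bridges.
In total 7 edges are bridges.

A-C, A-F, A-G, B-F, C-D, E-F, F-H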